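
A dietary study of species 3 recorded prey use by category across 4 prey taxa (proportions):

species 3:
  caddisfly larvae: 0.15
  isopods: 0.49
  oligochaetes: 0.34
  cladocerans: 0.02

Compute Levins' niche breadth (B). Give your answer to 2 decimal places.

Σpᵢ² = 0.15² + 0.49² + 0.34² + 0.02² = 0.0225 + 0.2401 + 0.1156 + 0.0004 = 0.3786
B = 1 / 0.3786 = 2.6413

2.64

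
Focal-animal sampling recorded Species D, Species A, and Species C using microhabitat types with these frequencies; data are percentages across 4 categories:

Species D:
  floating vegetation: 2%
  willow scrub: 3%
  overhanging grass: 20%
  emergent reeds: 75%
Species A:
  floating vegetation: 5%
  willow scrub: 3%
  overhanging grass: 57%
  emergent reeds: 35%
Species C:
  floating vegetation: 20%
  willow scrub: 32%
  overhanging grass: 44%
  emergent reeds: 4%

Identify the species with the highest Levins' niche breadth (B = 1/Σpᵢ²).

Species C

Convert percentages to proportions (divide by 100).
Σp_Dᵢ² = 0.02² + 0.03² + 0.20² + 0.75² = 0.0004 + 0.0009 + 0.0400 + 0.5625 = 0.6038
B_D = 1 / 0.6038 = 1.6562
Σp_Aᵢ² = 0.05² + 0.03² + 0.57² + 0.35² = 0.0025 + 0.0009 + 0.3249 + 0.1225 = 0.4508
B_A = 1 / 0.4508 = 2.2183
Σp_Cᵢ² = 0.20² + 0.32² + 0.44² + 0.04² = 0.0400 + 0.1024 + 0.1936 + 0.0016 = 0.3376
B_C = 1 / 0.3376 = 2.9621
Highest B → broadest niche (most generalist): Species C (B = 2.96).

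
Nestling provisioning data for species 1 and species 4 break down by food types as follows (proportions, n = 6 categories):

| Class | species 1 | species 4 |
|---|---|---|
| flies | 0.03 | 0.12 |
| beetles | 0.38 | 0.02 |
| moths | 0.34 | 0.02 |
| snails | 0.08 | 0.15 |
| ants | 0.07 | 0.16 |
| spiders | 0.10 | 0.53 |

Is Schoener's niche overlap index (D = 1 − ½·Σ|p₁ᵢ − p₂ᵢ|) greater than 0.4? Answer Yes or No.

Σ|p₁ᵢ − p₂ᵢ| = 0.09 + 0.36 + 0.32 + 0.07 + 0.09 + 0.43 = 1.36
D = 1 − ½ × 1.36 = 1 − 0.680 = 0.3200
D = 0.3200 < 0.4 → No.

No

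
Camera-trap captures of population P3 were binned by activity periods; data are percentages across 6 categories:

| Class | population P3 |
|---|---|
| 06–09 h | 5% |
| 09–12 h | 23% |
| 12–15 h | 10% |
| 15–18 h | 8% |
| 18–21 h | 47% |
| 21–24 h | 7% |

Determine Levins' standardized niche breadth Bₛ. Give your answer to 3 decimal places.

0.472

Convert percentages to proportions (divide by 100).
Σpᵢ² = 0.05² + 0.23² + 0.10² + 0.08² + 0.47² + 0.07² = 0.0025 + 0.0529 + 0.0100 + 0.0064 + 0.2209 + 0.0049 = 0.2976
B = 1 / 0.2976 = 3.36022
Bₛ = (B − 1)/(n − 1) = (3.36022 − 1)/(6 − 1) = 2.36022/5 = 0.47204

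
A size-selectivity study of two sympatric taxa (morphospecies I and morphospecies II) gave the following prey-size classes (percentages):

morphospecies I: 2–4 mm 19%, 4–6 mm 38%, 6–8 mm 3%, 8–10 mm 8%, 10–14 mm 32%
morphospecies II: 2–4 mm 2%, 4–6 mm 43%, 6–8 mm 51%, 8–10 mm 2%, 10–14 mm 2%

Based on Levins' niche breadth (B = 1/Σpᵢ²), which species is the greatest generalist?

morphospecies I

Convert percentages to proportions (divide by 100).
Σp_Iᵢ² = 0.19² + 0.38² + 0.03² + 0.08² + 0.32² = 0.0361 + 0.1444 + 0.0009 + 0.0064 + 0.1024 = 0.2902
B_I = 1 / 0.2902 = 3.4459
Σp_IIᵢ² = 0.02² + 0.43² + 0.51² + 0.02² + 0.02² = 0.0004 + 0.1849 + 0.2601 + 0.0004 + 0.0004 = 0.4462
B_II = 1 / 0.4462 = 2.2411
Highest B → broadest niche (most generalist): morphospecies I (B = 3.45).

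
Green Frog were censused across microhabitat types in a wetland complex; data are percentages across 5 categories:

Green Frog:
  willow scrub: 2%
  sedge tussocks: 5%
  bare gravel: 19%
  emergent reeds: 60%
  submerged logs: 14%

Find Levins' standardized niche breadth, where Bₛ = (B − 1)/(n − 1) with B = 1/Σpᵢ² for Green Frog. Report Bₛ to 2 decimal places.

0.35

Convert percentages to proportions (divide by 100).
Σpᵢ² = 0.02² + 0.05² + 0.19² + 0.60² + 0.14² = 0.0004 + 0.0025 + 0.0361 + 0.3600 + 0.0196 = 0.4186
B = 1 / 0.4186 = 2.3889
Bₛ = (B − 1)/(n − 1) = (2.3889 − 1)/(5 − 1) = 1.3889/4 = 0.3472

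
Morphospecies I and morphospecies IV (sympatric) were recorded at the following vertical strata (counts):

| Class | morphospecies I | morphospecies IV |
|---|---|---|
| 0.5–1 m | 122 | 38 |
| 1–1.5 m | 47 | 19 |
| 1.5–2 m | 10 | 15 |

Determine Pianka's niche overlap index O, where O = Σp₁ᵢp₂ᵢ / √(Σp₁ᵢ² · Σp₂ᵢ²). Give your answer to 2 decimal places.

Proportions for morphospecies I (n=179): 122/179=0.6816, 47/179=0.2626, 10/179=0.0559
Proportions for morphospecies IV (n=72): 38/72=0.5278, 19/72=0.2639, 15/72=0.2083
Σ p₁ᵢp₂ᵢ = 0.359748 + 0.069300 + 0.011644 = 0.440692
Σp_1ᵢ² = 0.6816² + 0.2626² + 0.0559² = 0.464579 + 0.068959 + 0.003125 = 0.536663
Σp_2ᵢ² = 0.5278² + 0.2639² + 0.2083² = 0.278573 + 0.069643 + 0.043389 = 0.391605
O = 0.440692 / √(0.536663 × 0.391605) = 0.440692 / 0.4584320 = 0.9613

0.96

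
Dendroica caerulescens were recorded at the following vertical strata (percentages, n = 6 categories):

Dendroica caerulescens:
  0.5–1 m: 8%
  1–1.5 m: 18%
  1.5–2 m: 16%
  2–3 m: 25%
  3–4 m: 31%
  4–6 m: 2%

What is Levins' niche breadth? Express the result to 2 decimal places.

Convert percentages to proportions (divide by 100).
Σpᵢ² = 0.08² + 0.18² + 0.16² + 0.25² + 0.31² + 0.02² = 0.0064 + 0.0324 + 0.0256 + 0.0625 + 0.0961 + 0.0004 = 0.2234
B = 1 / 0.2234 = 4.4763

4.48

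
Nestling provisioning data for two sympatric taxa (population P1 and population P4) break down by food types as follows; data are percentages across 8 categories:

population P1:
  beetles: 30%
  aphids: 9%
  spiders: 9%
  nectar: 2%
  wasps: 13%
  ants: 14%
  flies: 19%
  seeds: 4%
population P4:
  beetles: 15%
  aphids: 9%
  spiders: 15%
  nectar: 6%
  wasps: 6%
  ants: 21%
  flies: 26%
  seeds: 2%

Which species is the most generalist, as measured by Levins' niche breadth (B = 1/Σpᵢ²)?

population P4

Convert percentages to proportions (divide by 100).
Σp_P1ᵢ² = 0.30² + 0.09² + 0.09² + 0.02² + 0.13² + 0.14² + 0.19² + 0.04² = 0.0900 + 0.0081 + 0.0081 + 0.0004 + 0.0169 + 0.0196 + 0.0361 + 0.0016 = 0.1808
B_P1 = 1 / 0.1808 = 5.5310
Σp_P4ᵢ² = 0.15² + 0.09² + 0.15² + 0.06² + 0.06² + 0.21² + 0.26² + 0.02² = 0.0225 + 0.0081 + 0.0225 + 0.0036 + 0.0036 + 0.0441 + 0.0676 + 0.0004 = 0.1724
B_P4 = 1 / 0.1724 = 5.8005
Highest B → broadest niche (most generalist): population P4 (B = 5.80).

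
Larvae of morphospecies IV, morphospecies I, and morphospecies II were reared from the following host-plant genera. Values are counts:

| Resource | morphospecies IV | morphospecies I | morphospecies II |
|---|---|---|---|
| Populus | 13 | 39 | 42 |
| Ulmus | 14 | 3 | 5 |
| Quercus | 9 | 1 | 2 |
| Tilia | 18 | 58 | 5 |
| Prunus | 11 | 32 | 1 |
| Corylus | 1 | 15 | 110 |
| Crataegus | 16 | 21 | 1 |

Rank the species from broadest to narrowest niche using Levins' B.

Proportions for morphospecies IV (n=82): 13/82=0.1585, 14/82=0.1707, 9/82=0.1098, 18/82=0.2195, 11/82=0.1341, 1/82=0.0122, 16/82=0.1951
Proportions for morphospecies I (n=169): 39/169=0.2308, 3/169=0.0178, 1/169=0.0059, 58/169=0.3432, 32/169=0.1893, 15/169=0.0888, 21/169=0.1243
Proportions for morphospecies II (n=166): 42/166=0.2530, 5/166=0.0301, 2/166=0.0120, 5/166=0.0301, 1/166=0.0060, 110/166=0.6627, 1/166=0.0060
Σp_IVᵢ² = 0.1585² + 0.1707² + 0.1098² + 0.2195² + 0.1341² + 0.0122² + 0.1951² = 0.025122 + 0.029138 + 0.012056 + 0.048180 + 0.017983 + 0.000149 + 0.038064 = 0.170692
B_IV = 1 / 0.170692 = 5.8585
Σp_Iᵢ² = 0.2308² + 0.0178² + 0.0059² + 0.3432² + 0.1893² + 0.0888² + 0.1243² = 0.053269 + 0.000317 + 0.000035 + 0.117786 + 0.035834 + 0.007885 + 0.015450 = 0.230576
B_I = 1 / 0.230576 = 4.3370
Σp_IIᵢ² = 0.2530² + 0.0301² + 0.0120² + 0.0301² + 0.0060² + 0.6627² + 0.0060² = 0.064009 + 0.000906 + 0.000144 + 0.000906 + 0.000036 + 0.439171 + 0.000036 = 0.505208
B_II = 1 / 0.505208 = 1.9794
Ranking by B (broadest → narrowest): morphospecies IV (5.86) > morphospecies I (4.34) > morphospecies II (1.98)

morphospecies IV > morphospecies I > morphospecies II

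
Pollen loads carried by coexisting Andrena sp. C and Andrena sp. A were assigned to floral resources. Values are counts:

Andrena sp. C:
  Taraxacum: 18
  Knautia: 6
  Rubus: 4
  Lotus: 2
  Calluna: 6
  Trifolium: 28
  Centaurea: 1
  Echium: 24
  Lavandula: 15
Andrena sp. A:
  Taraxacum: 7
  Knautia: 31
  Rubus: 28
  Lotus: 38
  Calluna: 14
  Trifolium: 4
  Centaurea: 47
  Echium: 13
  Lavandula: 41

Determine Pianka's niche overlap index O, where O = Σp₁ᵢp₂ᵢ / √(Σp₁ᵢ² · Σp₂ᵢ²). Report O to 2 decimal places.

0.43

Proportions for Andrena sp. C (n=104): 18/104=0.1731, 6/104=0.0577, 4/104=0.0385, 2/104=0.0192, 6/104=0.0577, 28/104=0.2692, 1/104=0.0096, 24/104=0.2308, 15/104=0.1442
Proportions for Andrena sp. A (n=223): 7/223=0.0314, 31/223=0.1390, 28/223=0.1256, 38/223=0.1704, 14/223=0.0628, 4/223=0.0179, 47/223=0.2108, 13/223=0.0583, 41/223=0.1839
Σ p₁ᵢp₂ᵢ = 0.005435 + 0.008020 + 0.004836 + 0.003272 + 0.003624 + 0.004819 + 0.002024 + 0.013456 + 0.026518 = 0.072004
Σp_1ᵢ² = 0.1731² + 0.0577² + 0.0385² + 0.0192² + 0.0577² + 0.2692² + 0.0096² + 0.2308² + 0.1442² = 0.029964 + 0.003329 + 0.001482 + 0.000369 + 0.003329 + 0.072469 + 0.000092 + 0.053269 + 0.020794 = 0.185097
Σp_2ᵢ² = 0.0314² + 0.1390² + 0.1256² + 0.1704² + 0.0628² + 0.0179² + 0.2108² + 0.0583² + 0.1839² = 0.000986 + 0.019321 + 0.015775 + 0.029036 + 0.003944 + 0.000320 + 0.044437 + 0.003399 + 0.033819 = 0.151037
O = 0.072004 / √(0.185097 × 0.151037) = 0.072004 / 0.1672020 = 0.4306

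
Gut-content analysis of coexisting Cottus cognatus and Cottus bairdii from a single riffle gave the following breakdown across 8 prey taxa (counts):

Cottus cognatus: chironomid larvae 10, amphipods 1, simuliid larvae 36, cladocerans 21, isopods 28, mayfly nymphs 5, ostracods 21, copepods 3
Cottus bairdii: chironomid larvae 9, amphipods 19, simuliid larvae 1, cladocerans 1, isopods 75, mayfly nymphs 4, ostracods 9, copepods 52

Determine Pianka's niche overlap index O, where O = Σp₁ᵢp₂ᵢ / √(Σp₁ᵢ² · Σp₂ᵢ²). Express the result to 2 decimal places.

0.50

Proportions for Cottus cognatus (n=125): 10/125=0.0800, 1/125=0.0080, 36/125=0.2880, 21/125=0.1680, 28/125=0.2240, 5/125=0.0400, 21/125=0.1680, 3/125=0.0240
Proportions for Cottus bairdii (n=170): 9/170=0.0529, 19/170=0.1118, 1/170=0.0059, 1/170=0.0059, 75/170=0.4412, 4/170=0.0235, 9/170=0.0529, 52/170=0.3059
Σ p₁ᵢp₂ᵢ = 0.004232 + 0.000894 + 0.001699 + 0.000991 + 0.098829 + 0.000940 + 0.008887 + 0.007342 = 0.123814
Σp_1ᵢ² = 0.0800² + 0.0080² + 0.2880² + 0.1680² + 0.2240² + 0.0400² + 0.1680² + 0.0240² = 0.006400 + 0.000064 + 0.082944 + 0.028224 + 0.050176 + 0.001600 + 0.028224 + 0.000576 = 0.198208
Σp_2ᵢ² = 0.0529² + 0.1118² + 0.0059² + 0.0059² + 0.4412² + 0.0235² + 0.0529² + 0.3059² = 0.002798 + 0.012499 + 0.000035 + 0.000035 + 0.194657 + 0.000552 + 0.002798 + 0.093575 = 0.306949
O = 0.123814 / √(0.198208 × 0.306949) = 0.123814 / 0.2466571 = 0.5020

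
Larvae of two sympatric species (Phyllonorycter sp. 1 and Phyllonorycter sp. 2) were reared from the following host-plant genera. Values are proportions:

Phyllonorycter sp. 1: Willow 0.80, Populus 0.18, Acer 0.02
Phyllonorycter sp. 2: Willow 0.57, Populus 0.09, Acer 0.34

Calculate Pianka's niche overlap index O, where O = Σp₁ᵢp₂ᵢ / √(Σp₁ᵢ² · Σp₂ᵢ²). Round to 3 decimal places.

Σ p₁ᵢp₂ᵢ = 0.4560 + 0.0162 + 0.0068 = 0.4790
Σp_1ᵢ² = 0.80² + 0.18² + 0.02² = 0.6400 + 0.0324 + 0.0004 = 0.6728
Σp_2ᵢ² = 0.57² + 0.09² + 0.34² = 0.3249 + 0.0081 + 0.1156 = 0.4486
O = 0.4790 / √(0.6728 × 0.4486) = 0.4790 / 0.549380 = 0.87189

0.872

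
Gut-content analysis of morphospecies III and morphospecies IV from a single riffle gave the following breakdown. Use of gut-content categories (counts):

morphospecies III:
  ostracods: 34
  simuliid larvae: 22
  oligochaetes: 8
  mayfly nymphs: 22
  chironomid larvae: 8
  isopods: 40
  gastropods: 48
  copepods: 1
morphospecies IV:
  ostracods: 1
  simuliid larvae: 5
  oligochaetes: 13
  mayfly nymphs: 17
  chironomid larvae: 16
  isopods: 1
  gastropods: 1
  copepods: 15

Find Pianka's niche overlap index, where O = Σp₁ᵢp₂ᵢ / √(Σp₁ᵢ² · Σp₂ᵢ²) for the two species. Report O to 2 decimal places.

0.35

Proportions for morphospecies III (n=183): 34/183=0.1858, 22/183=0.1202, 8/183=0.0437, 22/183=0.1202, 8/183=0.0437, 40/183=0.2186, 48/183=0.2623, 1/183=0.0055
Proportions for morphospecies IV (n=69): 1/69=0.0145, 5/69=0.0725, 13/69=0.1884, 17/69=0.2464, 16/69=0.2319, 1/69=0.0145, 1/69=0.0145, 15/69=0.2174
Σ p₁ᵢp₂ᵢ = 0.002694 + 0.008715 + 0.008233 + 0.029617 + 0.010134 + 0.003170 + 0.003803 + 0.001196 = 0.067562
Σp_1ᵢ² = 0.1858² + 0.1202² + 0.0437² + 0.1202² + 0.0437² + 0.2186² + 0.2623² + 0.0055² = 0.034522 + 0.014448 + 0.001910 + 0.014448 + 0.001910 + 0.047786 + 0.068801 + 0.000030 = 0.183855
Σp_2ᵢ² = 0.0145² + 0.0725² + 0.1884² + 0.2464² + 0.2319² + 0.0145² + 0.0145² + 0.2174² = 0.000210 + 0.005256 + 0.035495 + 0.060713 + 0.053778 + 0.000210 + 0.000210 + 0.047263 = 0.203135
O = 0.067562 / √(0.183855 × 0.203135) = 0.067562 / 0.1932547 = 0.3496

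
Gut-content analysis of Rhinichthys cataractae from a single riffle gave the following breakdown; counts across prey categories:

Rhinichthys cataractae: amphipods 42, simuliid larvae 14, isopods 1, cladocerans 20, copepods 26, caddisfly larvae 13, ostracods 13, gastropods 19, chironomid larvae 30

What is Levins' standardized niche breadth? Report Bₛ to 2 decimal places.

0.73

Proportions for Rhinichthys cataractae (n=178): 42/178=0.2360, 14/178=0.0787, 1/178=0.0056, 20/178=0.1124, 26/178=0.1461, 13/178=0.0730, 13/178=0.0730, 19/178=0.1067, 30/178=0.1685
Σpᵢ² = 0.2360² + 0.0787² + 0.0056² + 0.1124² + 0.1461² + 0.0730² + 0.0730² + 0.1067² + 0.1685² = 0.055696 + 0.006194 + 0.000031 + 0.012634 + 0.021345 + 0.005329 + 0.005329 + 0.011385 + 0.028392 = 0.146335
B = 1 / 0.146335 = 6.8336
Bₛ = (B − 1)/(n − 1) = (6.8336 − 1)/(9 − 1) = 5.8336/8 = 0.7292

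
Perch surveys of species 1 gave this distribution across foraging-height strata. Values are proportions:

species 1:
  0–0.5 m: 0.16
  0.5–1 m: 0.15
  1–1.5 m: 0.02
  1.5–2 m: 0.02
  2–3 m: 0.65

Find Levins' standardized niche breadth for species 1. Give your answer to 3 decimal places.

0.280

Σpᵢ² = 0.16² + 0.15² + 0.02² + 0.02² + 0.65² = 0.0256 + 0.0225 + 0.0004 + 0.0004 + 0.4225 = 0.4714
B = 1 / 0.4714 = 2.12134
Bₛ = (B − 1)/(n − 1) = (2.12134 − 1)/(5 − 1) = 1.12134/4 = 0.28034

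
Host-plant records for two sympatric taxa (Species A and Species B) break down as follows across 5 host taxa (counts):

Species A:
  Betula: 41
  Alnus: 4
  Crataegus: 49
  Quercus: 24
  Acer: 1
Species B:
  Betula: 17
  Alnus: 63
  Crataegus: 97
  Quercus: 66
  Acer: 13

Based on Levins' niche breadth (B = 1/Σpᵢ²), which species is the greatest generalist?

Proportions for Species A (n=119): 41/119=0.3445, 4/119=0.0336, 49/119=0.4118, 24/119=0.2017, 1/119=0.0084
Proportions for Species B (n=256): 17/256=0.0664, 63/256=0.2461, 97/256=0.3789, 66/256=0.2578, 13/256=0.0508
Σp_Aᵢ² = 0.3445² + 0.0336² + 0.4118² + 0.2017² + 0.0084² = 0.118680 + 0.001129 + 0.169579 + 0.040683 + 0.000071 = 0.330142
B_A = 1 / 0.330142 = 3.0290
Σp_Bᵢ² = 0.0664² + 0.2461² + 0.3789² + 0.2578² + 0.0508² = 0.004409 + 0.060565 + 0.143565 + 0.066461 + 0.002581 = 0.277581
B_B = 1 / 0.277581 = 3.6026
Highest B → broadest niche (most generalist): Species B (B = 3.60).

Species B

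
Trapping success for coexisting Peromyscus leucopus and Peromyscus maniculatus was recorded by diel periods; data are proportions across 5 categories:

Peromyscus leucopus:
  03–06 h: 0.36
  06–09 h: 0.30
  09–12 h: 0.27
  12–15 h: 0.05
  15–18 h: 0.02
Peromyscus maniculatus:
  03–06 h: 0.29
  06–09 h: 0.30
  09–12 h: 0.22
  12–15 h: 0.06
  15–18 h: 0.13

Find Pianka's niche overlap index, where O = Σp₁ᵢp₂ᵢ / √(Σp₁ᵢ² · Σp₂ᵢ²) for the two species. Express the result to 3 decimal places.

0.968

Σ p₁ᵢp₂ᵢ = 0.1044 + 0.0900 + 0.0594 + 0.0030 + 0.0026 = 0.2594
Σp_1ᵢ² = 0.36² + 0.30² + 0.27² + 0.05² + 0.02² = 0.1296 + 0.0900 + 0.0729 + 0.0025 + 0.0004 = 0.2954
Σp_2ᵢ² = 0.29² + 0.30² + 0.22² + 0.06² + 0.13² = 0.0841 + 0.0900 + 0.0484 + 0.0036 + 0.0169 = 0.2430
O = 0.2594 / √(0.2954 × 0.2430) = 0.2594 / 0.267922 = 0.96819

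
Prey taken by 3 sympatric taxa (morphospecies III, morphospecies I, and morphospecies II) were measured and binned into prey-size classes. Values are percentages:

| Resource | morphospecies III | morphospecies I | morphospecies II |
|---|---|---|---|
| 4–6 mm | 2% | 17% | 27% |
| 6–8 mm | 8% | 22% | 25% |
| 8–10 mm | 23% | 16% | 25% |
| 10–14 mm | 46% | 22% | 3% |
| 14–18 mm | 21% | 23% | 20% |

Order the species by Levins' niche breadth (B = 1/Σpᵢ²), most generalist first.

morphospecies I > morphospecies II > morphospecies III

Convert percentages to proportions (divide by 100).
Σp_IIIᵢ² = 0.02² + 0.08² + 0.23² + 0.46² + 0.21² = 0.0004 + 0.0064 + 0.0529 + 0.2116 + 0.0441 = 0.3154
B_III = 1 / 0.3154 = 3.1706
Σp_Iᵢ² = 0.17² + 0.22² + 0.16² + 0.22² + 0.23² = 0.0289 + 0.0484 + 0.0256 + 0.0484 + 0.0529 = 0.2042
B_I = 1 / 0.2042 = 4.8972
Σp_IIᵢ² = 0.27² + 0.25² + 0.25² + 0.03² + 0.20² = 0.0729 + 0.0625 + 0.0625 + 0.0009 + 0.0400 = 0.2388
B_II = 1 / 0.2388 = 4.1876
Ranking by B (broadest → narrowest): morphospecies I (4.90) > morphospecies II (4.19) > morphospecies III (3.17)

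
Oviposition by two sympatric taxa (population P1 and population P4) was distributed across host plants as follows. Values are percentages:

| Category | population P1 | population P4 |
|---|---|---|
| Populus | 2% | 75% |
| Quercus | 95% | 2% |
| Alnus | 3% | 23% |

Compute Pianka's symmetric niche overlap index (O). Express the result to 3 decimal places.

Convert percentages to proportions (divide by 100).
Σ p₁ᵢp₂ᵢ = 0.0150 + 0.0190 + 0.0069 = 0.0409
Σp_1ᵢ² = 0.02² + 0.95² + 0.03² = 0.0004 + 0.9025 + 0.0009 = 0.9038
Σp_2ᵢ² = 0.75² + 0.02² + 0.23² = 0.5625 + 0.0004 + 0.0529 = 0.6158
O = 0.0409 / √(0.9038 × 0.6158) = 0.0409 / 0.746030 = 0.05482

0.055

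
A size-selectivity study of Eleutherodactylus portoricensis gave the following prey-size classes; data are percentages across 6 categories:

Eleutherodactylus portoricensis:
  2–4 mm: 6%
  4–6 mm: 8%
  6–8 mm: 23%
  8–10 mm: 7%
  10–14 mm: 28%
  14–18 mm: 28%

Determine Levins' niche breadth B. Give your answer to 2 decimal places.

4.45

Convert percentages to proportions (divide by 100).
Σpᵢ² = 0.06² + 0.08² + 0.23² + 0.07² + 0.28² + 0.28² = 0.0036 + 0.0064 + 0.0529 + 0.0049 + 0.0784 + 0.0784 = 0.2246
B = 1 / 0.2246 = 4.4524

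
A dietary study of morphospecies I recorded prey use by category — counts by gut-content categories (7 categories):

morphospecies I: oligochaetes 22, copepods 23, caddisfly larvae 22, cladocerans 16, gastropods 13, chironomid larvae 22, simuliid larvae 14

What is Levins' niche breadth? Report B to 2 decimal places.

Proportions for morphospecies I (n=132): 22/132=0.1667, 23/132=0.1742, 22/132=0.1667, 16/132=0.1212, 13/132=0.0985, 22/132=0.1667, 14/132=0.1061
Σpᵢ² = 0.1667² + 0.1742² + 0.1667² + 0.1212² + 0.0985² + 0.1667² + 0.1061² = 0.027789 + 0.030346 + 0.027789 + 0.014689 + 0.009702 + 0.027789 + 0.011257 = 0.149361
B = 1 / 0.149361 = 6.6952

6.70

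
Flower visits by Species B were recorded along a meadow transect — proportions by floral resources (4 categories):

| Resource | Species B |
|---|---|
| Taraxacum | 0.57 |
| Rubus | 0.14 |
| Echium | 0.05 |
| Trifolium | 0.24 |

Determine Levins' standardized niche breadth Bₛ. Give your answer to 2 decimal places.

Σpᵢ² = 0.57² + 0.14² + 0.05² + 0.24² = 0.3249 + 0.0196 + 0.0025 + 0.0576 = 0.4046
B = 1 / 0.4046 = 2.4716
Bₛ = (B − 1)/(n − 1) = (2.4716 − 1)/(4 − 1) = 1.4716/3 = 0.4905

0.49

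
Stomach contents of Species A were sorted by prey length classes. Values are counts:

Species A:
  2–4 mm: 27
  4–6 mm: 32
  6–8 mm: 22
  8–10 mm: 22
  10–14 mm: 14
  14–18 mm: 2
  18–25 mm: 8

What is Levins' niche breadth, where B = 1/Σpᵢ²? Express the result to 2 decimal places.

5.40

Proportions for Species A (n=127): 27/127=0.2126, 32/127=0.2520, 22/127=0.1732, 22/127=0.1732, 14/127=0.1102, 2/127=0.0157, 8/127=0.0630
Σpᵢ² = 0.2126² + 0.2520² + 0.1732² + 0.1732² + 0.1102² + 0.0157² + 0.0630² = 0.045199 + 0.063504 + 0.029998 + 0.029998 + 0.012144 + 0.000246 + 0.003969 = 0.185058
B = 1 / 0.185058 = 5.4037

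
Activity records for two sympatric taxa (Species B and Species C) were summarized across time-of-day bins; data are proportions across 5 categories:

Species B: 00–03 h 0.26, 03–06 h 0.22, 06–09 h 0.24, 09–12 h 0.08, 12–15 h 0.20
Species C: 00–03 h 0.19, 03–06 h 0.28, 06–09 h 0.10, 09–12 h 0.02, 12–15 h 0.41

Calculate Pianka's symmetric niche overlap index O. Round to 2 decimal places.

Σ p₁ᵢp₂ᵢ = 0.0494 + 0.0616 + 0.0240 + 0.0016 + 0.0820 = 0.2186
Σp_1ᵢ² = 0.26² + 0.22² + 0.24² + 0.08² + 0.20² = 0.0676 + 0.0484 + 0.0576 + 0.0064 + 0.0400 = 0.2200
Σp_2ᵢ² = 0.19² + 0.28² + 0.10² + 0.02² + 0.41² = 0.0361 + 0.0784 + 0.0100 + 0.0004 + 0.1681 = 0.2930
O = 0.2186 / √(0.2200 × 0.2930) = 0.2186 / 0.25389 = 0.8610

0.86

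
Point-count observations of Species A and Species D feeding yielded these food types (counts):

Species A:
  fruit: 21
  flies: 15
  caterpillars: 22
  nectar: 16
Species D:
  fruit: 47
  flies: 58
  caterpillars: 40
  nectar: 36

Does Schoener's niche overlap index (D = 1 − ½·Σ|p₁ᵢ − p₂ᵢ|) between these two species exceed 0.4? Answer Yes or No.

Proportions for Species A (n=74): 21/74=0.2838, 15/74=0.2027, 22/74=0.2973, 16/74=0.2162
Proportions for Species D (n=181): 47/181=0.2597, 58/181=0.3204, 40/181=0.2210, 36/181=0.1989
Σ|p₁ᵢ − p₂ᵢ| = 0.0241 + 0.1177 + 0.0763 + 0.0173 = 0.2354
D = 1 − ½ × 0.2354 = 1 − 0.11770 = 0.88230
D = 0.88230 > 0.4 → Yes.

Yes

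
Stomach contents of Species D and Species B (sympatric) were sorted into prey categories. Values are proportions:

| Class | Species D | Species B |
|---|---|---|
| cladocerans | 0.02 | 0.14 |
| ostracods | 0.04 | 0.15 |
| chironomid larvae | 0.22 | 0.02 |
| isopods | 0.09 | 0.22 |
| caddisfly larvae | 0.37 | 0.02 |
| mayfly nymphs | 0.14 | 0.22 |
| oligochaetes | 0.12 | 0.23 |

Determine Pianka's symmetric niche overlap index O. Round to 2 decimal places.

Σ p₁ᵢp₂ᵢ = 0.0028 + 0.0060 + 0.0044 + 0.0198 + 0.0074 + 0.0308 + 0.0276 = 0.0988
Σp_1ᵢ² = 0.02² + 0.04² + 0.22² + 0.09² + 0.37² + 0.14² + 0.12² = 0.0004 + 0.0016 + 0.0484 + 0.0081 + 0.1369 + 0.0196 + 0.0144 = 0.2294
Σp_2ᵢ² = 0.14² + 0.15² + 0.02² + 0.22² + 0.02² + 0.22² + 0.23² = 0.0196 + 0.0225 + 0.0004 + 0.0484 + 0.0004 + 0.0484 + 0.0529 = 0.1926
O = 0.0988 / √(0.2294 × 0.1926) = 0.0988 / 0.21020 = 0.4700

0.47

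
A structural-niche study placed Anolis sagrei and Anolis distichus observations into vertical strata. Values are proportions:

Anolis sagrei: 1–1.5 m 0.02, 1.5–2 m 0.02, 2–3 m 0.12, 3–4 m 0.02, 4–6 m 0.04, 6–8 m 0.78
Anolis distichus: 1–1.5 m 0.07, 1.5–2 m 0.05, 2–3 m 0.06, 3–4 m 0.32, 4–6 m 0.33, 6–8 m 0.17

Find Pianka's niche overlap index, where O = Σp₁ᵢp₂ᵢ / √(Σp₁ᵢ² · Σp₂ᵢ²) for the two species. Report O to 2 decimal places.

Σ p₁ᵢp₂ᵢ = 0.0014 + 0.0010 + 0.0072 + 0.0064 + 0.0132 + 0.1326 = 0.1618
Σp_1ᵢ² = 0.02² + 0.02² + 0.12² + 0.02² + 0.04² + 0.78² = 0.0004 + 0.0004 + 0.0144 + 0.0004 + 0.0016 + 0.6084 = 0.6256
Σp_2ᵢ² = 0.07² + 0.05² + 0.06² + 0.32² + 0.33² + 0.17² = 0.0049 + 0.0025 + 0.0036 + 0.1024 + 0.1089 + 0.0289 = 0.2512
O = 0.1618 / √(0.6256 × 0.2512) = 0.1618 / 0.39642 = 0.4082

0.41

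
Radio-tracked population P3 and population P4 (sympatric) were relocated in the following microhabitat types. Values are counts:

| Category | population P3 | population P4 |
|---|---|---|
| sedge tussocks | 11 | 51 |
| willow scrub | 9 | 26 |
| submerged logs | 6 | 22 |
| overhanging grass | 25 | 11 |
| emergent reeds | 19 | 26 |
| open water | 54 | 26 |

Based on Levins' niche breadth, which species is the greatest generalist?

population P4

Proportions for population P3 (n=124): 11/124=0.0887, 9/124=0.0726, 6/124=0.0484, 25/124=0.2016, 19/124=0.1532, 54/124=0.4355
Proportions for population P4 (n=162): 51/162=0.3148, 26/162=0.1605, 22/162=0.1358, 11/162=0.0679, 26/162=0.1605, 26/162=0.1605
Σp_P3ᵢ² = 0.0887² + 0.0726² + 0.0484² + 0.2016² + 0.1532² + 0.4355² = 0.007868 + 0.005271 + 0.002343 + 0.040643 + 0.023470 + 0.189660 = 0.269255
B_P3 = 1 / 0.269255 = 3.7140
Σp_P4ᵢ² = 0.3148² + 0.1605² + 0.1358² + 0.0679² + 0.1605² + 0.1605² = 0.099099 + 0.025760 + 0.018442 + 0.004610 + 0.025760 + 0.025760 = 0.199431
B_P4 = 1 / 0.199431 = 5.0143
Highest B → broadest niche (most generalist): population P4 (B = 5.01).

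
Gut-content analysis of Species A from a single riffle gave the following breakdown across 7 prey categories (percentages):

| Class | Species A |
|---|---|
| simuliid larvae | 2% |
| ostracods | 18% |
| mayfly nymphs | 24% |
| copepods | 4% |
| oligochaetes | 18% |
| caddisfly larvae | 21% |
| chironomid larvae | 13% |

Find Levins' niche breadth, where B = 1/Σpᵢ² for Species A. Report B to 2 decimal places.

5.39

Convert percentages to proportions (divide by 100).
Σpᵢ² = 0.02² + 0.18² + 0.24² + 0.04² + 0.18² + 0.21² + 0.13² = 0.0004 + 0.0324 + 0.0576 + 0.0016 + 0.0324 + 0.0441 + 0.0169 = 0.1854
B = 1 / 0.1854 = 5.3937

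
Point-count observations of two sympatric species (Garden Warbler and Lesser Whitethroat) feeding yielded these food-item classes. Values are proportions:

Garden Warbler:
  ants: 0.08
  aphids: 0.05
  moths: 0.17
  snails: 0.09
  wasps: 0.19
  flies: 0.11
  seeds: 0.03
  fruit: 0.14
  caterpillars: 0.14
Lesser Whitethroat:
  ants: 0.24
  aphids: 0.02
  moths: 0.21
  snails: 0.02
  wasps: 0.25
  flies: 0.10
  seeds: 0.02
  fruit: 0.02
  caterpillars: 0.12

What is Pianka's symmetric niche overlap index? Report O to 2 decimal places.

0.85

Σ p₁ᵢp₂ᵢ = 0.0192 + 0.0010 + 0.0357 + 0.0018 + 0.0475 + 0.0110 + 0.0006 + 0.0028 + 0.0168 = 0.1364
Σp_1ᵢ² = 0.08² + 0.05² + 0.17² + 0.09² + 0.19² + 0.11² + 0.03² + 0.14² + 0.14² = 0.0064 + 0.0025 + 0.0289 + 0.0081 + 0.0361 + 0.0121 + 0.0009 + 0.0196 + 0.0196 = 0.1342
Σp_2ᵢ² = 0.24² + 0.02² + 0.21² + 0.02² + 0.25² + 0.10² + 0.02² + 0.02² + 0.12² = 0.0576 + 0.0004 + 0.0441 + 0.0004 + 0.0625 + 0.0100 + 0.0004 + 0.0004 + 0.0144 = 0.1902
O = 0.1364 / √(0.1342 × 0.1902) = 0.1364 / 0.15976 = 0.8538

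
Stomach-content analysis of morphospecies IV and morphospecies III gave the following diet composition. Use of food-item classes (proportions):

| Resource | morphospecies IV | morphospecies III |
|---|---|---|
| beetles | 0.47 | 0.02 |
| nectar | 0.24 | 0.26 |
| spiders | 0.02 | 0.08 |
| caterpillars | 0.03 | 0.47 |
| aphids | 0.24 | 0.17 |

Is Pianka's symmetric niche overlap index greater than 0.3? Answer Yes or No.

Yes

Σ p₁ᵢp₂ᵢ = 0.0094 + 0.0624 + 0.0016 + 0.0141 + 0.0408 = 0.1283
Σp_1ᵢ² = 0.47² + 0.24² + 0.02² + 0.03² + 0.24² = 0.2209 + 0.0576 + 0.0004 + 0.0009 + 0.0576 = 0.3374
Σp_2ᵢ² = 0.02² + 0.26² + 0.08² + 0.47² + 0.17² = 0.0004 + 0.0676 + 0.0064 + 0.2209 + 0.0289 = 0.3242
O = 0.1283 / √(0.3374 × 0.3242) = 0.1283 / 0.33073 = 0.3879
O = 0.3879 > 0.3 → Yes.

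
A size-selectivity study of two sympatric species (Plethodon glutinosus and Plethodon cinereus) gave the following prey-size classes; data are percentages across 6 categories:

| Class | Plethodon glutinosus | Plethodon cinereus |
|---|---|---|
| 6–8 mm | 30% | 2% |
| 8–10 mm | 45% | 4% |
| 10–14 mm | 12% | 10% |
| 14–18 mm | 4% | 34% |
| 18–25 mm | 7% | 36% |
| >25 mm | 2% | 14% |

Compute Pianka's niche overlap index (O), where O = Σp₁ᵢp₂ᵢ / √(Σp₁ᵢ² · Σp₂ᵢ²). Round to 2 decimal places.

Convert percentages to proportions (divide by 100).
Σ p₁ᵢp₂ᵢ = 0.0060 + 0.0180 + 0.0120 + 0.0136 + 0.0252 + 0.0028 = 0.0776
Σp_1ᵢ² = 0.30² + 0.45² + 0.12² + 0.04² + 0.07² + 0.02² = 0.0900 + 0.2025 + 0.0144 + 0.0016 + 0.0049 + 0.0004 = 0.3138
Σp_2ᵢ² = 0.02² + 0.04² + 0.10² + 0.34² + 0.36² + 0.14² = 0.0004 + 0.0016 + 0.0100 + 0.1156 + 0.1296 + 0.0196 = 0.2768
O = 0.0776 / √(0.3138 × 0.2768) = 0.0776 / 0.29472 = 0.2633

0.26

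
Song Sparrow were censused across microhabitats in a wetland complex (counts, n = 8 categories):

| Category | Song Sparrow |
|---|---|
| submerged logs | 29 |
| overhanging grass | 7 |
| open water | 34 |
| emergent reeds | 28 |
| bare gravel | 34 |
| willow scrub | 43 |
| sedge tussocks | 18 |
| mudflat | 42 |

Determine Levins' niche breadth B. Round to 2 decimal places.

Proportions for Song Sparrow (n=235): 29/235=0.1234, 7/235=0.0298, 34/235=0.1447, 28/235=0.1191, 34/235=0.1447, 43/235=0.1830, 18/235=0.0766, 42/235=0.1787
Σpᵢ² = 0.1234² + 0.0298² + 0.1447² + 0.1191² + 0.1447² + 0.1830² + 0.0766² + 0.1787² = 0.015228 + 0.000888 + 0.020938 + 0.014185 + 0.020938 + 0.033489 + 0.005868 + 0.031934 = 0.143468
B = 1 / 0.143468 = 6.9702

6.97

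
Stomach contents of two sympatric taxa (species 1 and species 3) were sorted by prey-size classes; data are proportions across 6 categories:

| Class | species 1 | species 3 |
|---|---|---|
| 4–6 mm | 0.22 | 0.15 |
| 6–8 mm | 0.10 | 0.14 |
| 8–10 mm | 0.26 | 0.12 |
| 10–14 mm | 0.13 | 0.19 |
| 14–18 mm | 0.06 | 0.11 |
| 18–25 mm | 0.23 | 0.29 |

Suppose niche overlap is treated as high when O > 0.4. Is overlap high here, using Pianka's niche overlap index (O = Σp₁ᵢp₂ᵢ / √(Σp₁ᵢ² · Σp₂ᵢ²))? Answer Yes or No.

Σ p₁ᵢp₂ᵢ = 0.0330 + 0.0140 + 0.0312 + 0.0247 + 0.0066 + 0.0667 = 0.1762
Σp_1ᵢ² = 0.22² + 0.10² + 0.26² + 0.13² + 0.06² + 0.23² = 0.0484 + 0.0100 + 0.0676 + 0.0169 + 0.0036 + 0.0529 = 0.1994
Σp_2ᵢ² = 0.15² + 0.14² + 0.12² + 0.19² + 0.11² + 0.29² = 0.0225 + 0.0196 + 0.0144 + 0.0361 + 0.0121 + 0.0841 = 0.1888
O = 0.1762 / √(0.1994 × 0.1888) = 0.1762 / 0.19403 = 0.9081
O = 0.9081 > 0.4 → Yes.

Yes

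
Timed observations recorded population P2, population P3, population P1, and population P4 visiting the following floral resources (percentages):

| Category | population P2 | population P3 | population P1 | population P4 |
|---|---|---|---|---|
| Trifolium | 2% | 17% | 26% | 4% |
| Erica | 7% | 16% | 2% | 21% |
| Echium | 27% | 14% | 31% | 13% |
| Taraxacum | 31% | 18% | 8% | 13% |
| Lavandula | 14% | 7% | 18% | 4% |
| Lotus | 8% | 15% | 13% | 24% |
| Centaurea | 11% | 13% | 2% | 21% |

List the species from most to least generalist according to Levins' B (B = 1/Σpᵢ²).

Convert percentages to proportions (divide by 100).
Σp_P2ᵢ² = 0.02² + 0.07² + 0.27² + 0.31² + 0.14² + 0.08² + 0.11² = 0.0004 + 0.0049 + 0.0729 + 0.0961 + 0.0196 + 0.0064 + 0.0121 = 0.2124
B_P2 = 1 / 0.2124 = 4.7081
Σp_P3ᵢ² = 0.17² + 0.16² + 0.14² + 0.18² + 0.07² + 0.15² + 0.13² = 0.0289 + 0.0256 + 0.0196 + 0.0324 + 0.0049 + 0.0225 + 0.0169 = 0.1508
B_P3 = 1 / 0.1508 = 6.6313
Σp_P1ᵢ² = 0.26² + 0.02² + 0.31² + 0.08² + 0.18² + 0.13² + 0.02² = 0.0676 + 0.0004 + 0.0961 + 0.0064 + 0.0324 + 0.0169 + 0.0004 = 0.2202
B_P1 = 1 / 0.2202 = 4.5413
Σp_P4ᵢ² = 0.04² + 0.21² + 0.13² + 0.13² + 0.04² + 0.24² + 0.21² = 0.0016 + 0.0441 + 0.0169 + 0.0169 + 0.0016 + 0.0576 + 0.0441 = 0.1828
B_P4 = 1 / 0.1828 = 5.4705
Ranking by B (broadest → narrowest): population P3 (6.63) > population P4 (5.47) > population P2 (4.71) > population P1 (4.54)

population P3 > population P4 > population P2 > population P1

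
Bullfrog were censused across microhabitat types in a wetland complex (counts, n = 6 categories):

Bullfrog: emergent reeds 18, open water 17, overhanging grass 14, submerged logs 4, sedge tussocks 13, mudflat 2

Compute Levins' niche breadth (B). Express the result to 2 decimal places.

4.63

Proportions for Bullfrog (n=68): 18/68=0.2647, 17/68=0.2500, 14/68=0.2059, 4/68=0.0588, 13/68=0.1912, 2/68=0.0294
Σpᵢ² = 0.2647² + 0.2500² + 0.2059² + 0.0588² + 0.1912² + 0.0294² = 0.070066 + 0.062500 + 0.042395 + 0.003457 + 0.036557 + 0.000864 = 0.215839
B = 1 / 0.215839 = 4.6331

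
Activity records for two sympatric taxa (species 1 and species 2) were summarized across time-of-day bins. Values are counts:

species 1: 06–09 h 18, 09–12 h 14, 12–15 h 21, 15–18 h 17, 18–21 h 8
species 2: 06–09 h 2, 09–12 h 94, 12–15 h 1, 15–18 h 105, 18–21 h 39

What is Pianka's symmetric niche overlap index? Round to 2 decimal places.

Proportions for species 1 (n=78): 18/78=0.2308, 14/78=0.1795, 21/78=0.2692, 17/78=0.2179, 8/78=0.1026
Proportions for species 2 (n=241): 2/241=0.0083, 94/241=0.3900, 1/241=0.0041, 105/241=0.4357, 39/241=0.1618
Σ p₁ᵢp₂ᵢ = 0.001916 + 0.070005 + 0.001104 + 0.094939 + 0.016601 = 0.184565
Σp_1ᵢ² = 0.2308² + 0.1795² + 0.2692² + 0.2179² + 0.1026² = 0.053269 + 0.032220 + 0.072469 + 0.047480 + 0.010527 = 0.215965
Σp_2ᵢ² = 0.0083² + 0.3900² + 0.0041² + 0.4357² + 0.1618² = 0.000069 + 0.152100 + 0.000017 + 0.189834 + 0.026179 = 0.368199
O = 0.184565 / √(0.215965 × 0.368199) = 0.184565 / 0.2819895 = 0.6545

0.65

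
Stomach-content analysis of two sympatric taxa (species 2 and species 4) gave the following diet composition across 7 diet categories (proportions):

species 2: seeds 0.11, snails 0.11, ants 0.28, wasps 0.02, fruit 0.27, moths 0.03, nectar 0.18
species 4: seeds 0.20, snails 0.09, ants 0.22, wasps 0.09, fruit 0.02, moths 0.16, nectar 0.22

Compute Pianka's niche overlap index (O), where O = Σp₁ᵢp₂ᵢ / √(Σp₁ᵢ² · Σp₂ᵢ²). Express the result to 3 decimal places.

Σ p₁ᵢp₂ᵢ = 0.0220 + 0.0099 + 0.0616 + 0.0018 + 0.0054 + 0.0048 + 0.0396 = 0.1451
Σp_1ᵢ² = 0.11² + 0.11² + 0.28² + 0.02² + 0.27² + 0.03² + 0.18² = 0.0121 + 0.0121 + 0.0784 + 0.0004 + 0.0729 + 0.0009 + 0.0324 = 0.2092
Σp_2ᵢ² = 0.20² + 0.09² + 0.22² + 0.09² + 0.02² + 0.16² + 0.22² = 0.0400 + 0.0081 + 0.0484 + 0.0081 + 0.0004 + 0.0256 + 0.0484 = 0.1790
O = 0.1451 / √(0.2092 × 0.1790) = 0.1451 / 0.193512 = 0.74982

0.750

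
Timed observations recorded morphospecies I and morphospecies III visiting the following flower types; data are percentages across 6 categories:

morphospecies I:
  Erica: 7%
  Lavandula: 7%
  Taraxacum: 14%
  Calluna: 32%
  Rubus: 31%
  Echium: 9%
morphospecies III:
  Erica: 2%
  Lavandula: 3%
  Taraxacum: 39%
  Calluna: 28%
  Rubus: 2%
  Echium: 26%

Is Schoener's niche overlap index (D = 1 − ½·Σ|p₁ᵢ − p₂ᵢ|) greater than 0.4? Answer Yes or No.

Convert percentages to proportions (divide by 100).
Σ|p₁ᵢ − p₂ᵢ| = 0.05 + 0.04 + 0.25 + 0.04 + 0.29 + 0.17 = 0.84
D = 1 − ½ × 0.84 = 1 − 0.420 = 0.5800
D = 0.5800 > 0.4 → Yes.

Yes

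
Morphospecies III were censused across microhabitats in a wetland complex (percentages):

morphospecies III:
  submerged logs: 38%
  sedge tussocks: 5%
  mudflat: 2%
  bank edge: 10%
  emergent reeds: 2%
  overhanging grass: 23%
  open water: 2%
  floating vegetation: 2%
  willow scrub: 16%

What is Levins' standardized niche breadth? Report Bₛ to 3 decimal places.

Convert percentages to proportions (divide by 100).
Σpᵢ² = 0.38² + 0.05² + 0.02² + 0.10² + 0.02² + 0.23² + 0.02² + 0.02² + 0.16² = 0.1444 + 0.0025 + 0.0004 + 0.0100 + 0.0004 + 0.0529 + 0.0004 + 0.0004 + 0.0256 = 0.2370
B = 1 / 0.2370 = 4.21941
Bₛ = (B − 1)/(n − 1) = (4.21941 − 1)/(9 − 1) = 3.21941/8 = 0.40243

0.402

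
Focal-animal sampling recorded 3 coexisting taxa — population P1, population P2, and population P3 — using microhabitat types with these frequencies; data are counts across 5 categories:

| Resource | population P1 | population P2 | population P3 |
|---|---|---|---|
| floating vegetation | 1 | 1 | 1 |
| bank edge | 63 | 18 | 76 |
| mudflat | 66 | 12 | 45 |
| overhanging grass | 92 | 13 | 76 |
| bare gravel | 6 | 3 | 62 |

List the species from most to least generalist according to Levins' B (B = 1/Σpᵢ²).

population P3 > population P2 > population P1

Proportions for population P1 (n=228): 1/228=0.0044, 63/228=0.2763, 66/228=0.2895, 92/228=0.4035, 6/228=0.0263
Proportions for population P2 (n=47): 1/47=0.0213, 18/47=0.3830, 12/47=0.2553, 13/47=0.2766, 3/47=0.0638
Proportions for population P3 (n=260): 1/260=0.0038, 76/260=0.2923, 45/260=0.1731, 76/260=0.2923, 62/260=0.2385
Σp_P1ᵢ² = 0.0044² + 0.2763² + 0.2895² + 0.4035² + 0.0263² = 0.000019 + 0.076342 + 0.083810 + 0.162812 + 0.000692 = 0.323675
B_P1 = 1 / 0.323675 = 3.0895
Σp_P2ᵢ² = 0.0213² + 0.3830² + 0.2553² + 0.2766² + 0.0638² = 0.000454 + 0.146689 + 0.065178 + 0.076508 + 0.004070 = 0.292899
B_P2 = 1 / 0.292899 = 3.4141
Σp_P3ᵢ² = 0.0038² + 0.2923² + 0.1731² + 0.2923² + 0.2385² = 0.000014 + 0.085439 + 0.029964 + 0.085439 + 0.056882 = 0.257738
B_P3 = 1 / 0.257738 = 3.8799
Ranking by B (broadest → narrowest): population P3 (3.88) > population P2 (3.41) > population P1 (3.09)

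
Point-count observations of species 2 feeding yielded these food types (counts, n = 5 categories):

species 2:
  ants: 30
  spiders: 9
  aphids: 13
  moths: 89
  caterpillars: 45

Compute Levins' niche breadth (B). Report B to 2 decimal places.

3.12

Proportions for species 2 (n=186): 30/186=0.1613, 9/186=0.0484, 13/186=0.0699, 89/186=0.4785, 45/186=0.2419
Σpᵢ² = 0.1613² + 0.0484² + 0.0699² + 0.4785² + 0.2419² = 0.026018 + 0.002343 + 0.004886 + 0.228962 + 0.058516 = 0.320725
B = 1 / 0.320725 = 3.1179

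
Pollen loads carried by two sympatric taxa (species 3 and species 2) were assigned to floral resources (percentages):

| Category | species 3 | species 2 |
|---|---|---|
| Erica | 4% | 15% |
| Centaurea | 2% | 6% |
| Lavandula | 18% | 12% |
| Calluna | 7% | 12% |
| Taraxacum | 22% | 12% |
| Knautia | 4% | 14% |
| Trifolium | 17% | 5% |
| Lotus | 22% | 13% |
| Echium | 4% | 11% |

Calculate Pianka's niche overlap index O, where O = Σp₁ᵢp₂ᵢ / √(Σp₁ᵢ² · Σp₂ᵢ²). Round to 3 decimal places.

0.778

Convert percentages to proportions (divide by 100).
Σ p₁ᵢp₂ᵢ = 0.0060 + 0.0012 + 0.0216 + 0.0084 + 0.0264 + 0.0056 + 0.0085 + 0.0286 + 0.0044 = 0.1107
Σp_1ᵢ² = 0.04² + 0.02² + 0.18² + 0.07² + 0.22² + 0.04² + 0.17² + 0.22² + 0.04² = 0.0016 + 0.0004 + 0.0324 + 0.0049 + 0.0484 + 0.0016 + 0.0289 + 0.0484 + 0.0016 = 0.1682
Σp_2ᵢ² = 0.15² + 0.06² + 0.12² + 0.12² + 0.12² + 0.14² + 0.05² + 0.13² + 0.11² = 0.0225 + 0.0036 + 0.0144 + 0.0144 + 0.0144 + 0.0196 + 0.0025 + 0.0169 + 0.0121 = 0.1204
O = 0.1107 / √(0.1682 × 0.1204) = 0.1107 / 0.142307 = 0.77790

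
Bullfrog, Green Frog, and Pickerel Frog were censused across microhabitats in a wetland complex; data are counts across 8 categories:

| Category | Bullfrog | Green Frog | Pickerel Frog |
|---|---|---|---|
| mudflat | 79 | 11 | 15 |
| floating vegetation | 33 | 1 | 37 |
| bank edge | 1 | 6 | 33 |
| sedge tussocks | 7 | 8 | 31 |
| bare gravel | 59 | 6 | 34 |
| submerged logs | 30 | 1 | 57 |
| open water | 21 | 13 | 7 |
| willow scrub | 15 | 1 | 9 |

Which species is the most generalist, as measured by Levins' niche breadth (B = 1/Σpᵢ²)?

Pickerel Frog

Proportions for Bullfrog (n=245): 79/245=0.3224, 33/245=0.1347, 1/245=0.0041, 7/245=0.0286, 59/245=0.2408, 30/245=0.1224, 21/245=0.0857, 15/245=0.0612
Proportions for Green Frog (n=47): 11/47=0.2340, 1/47=0.0213, 6/47=0.1277, 8/47=0.1702, 6/47=0.1277, 1/47=0.0213, 13/47=0.2766, 1/47=0.0213
Proportions for Pickerel Frog (n=223): 15/223=0.0673, 37/223=0.1659, 33/223=0.1480, 31/223=0.1390, 34/223=0.1525, 57/223=0.2556, 7/223=0.0314, 9/223=0.0404
Σp_Bullᵢ² = 0.3224² + 0.1347² + 0.0041² + 0.0286² + 0.2408² + 0.1224² + 0.0857² + 0.0612² = 0.103942 + 0.018144 + 0.000017 + 0.000818 + 0.057985 + 0.014982 + 0.007344 + 0.003745 = 0.206977
B_Bull = 1 / 0.206977 = 4.8315
Σp_Greeᵢ² = 0.2340² + 0.0213² + 0.1277² + 0.1702² + 0.1277² + 0.0213² + 0.2766² + 0.0213² = 0.054756 + 0.000454 + 0.016307 + 0.028968 + 0.016307 + 0.000454 + 0.076508 + 0.000454 = 0.194208
B_Gree = 1 / 0.194208 = 5.1491
Σp_Pickᵢ² = 0.0673² + 0.1659² + 0.1480² + 0.1390² + 0.1525² + 0.2556² + 0.0314² + 0.0404² = 0.004529 + 0.027523 + 0.021904 + 0.019321 + 0.023256 + 0.065331 + 0.000986 + 0.001632 = 0.164482
B_Pick = 1 / 0.164482 = 6.0797
Highest B → broadest niche (most generalist): Pickerel Frog (B = 6.08).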